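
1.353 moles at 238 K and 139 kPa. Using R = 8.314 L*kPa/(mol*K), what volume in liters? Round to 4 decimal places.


PV = nRT, solve for V = nRT / P.
nRT = 1.353 * 8.314 * 238 = 2677.2244
V = 2677.2244 / 139
V = 19.26060719 L, rounded to 4 dp:

19.2606 L


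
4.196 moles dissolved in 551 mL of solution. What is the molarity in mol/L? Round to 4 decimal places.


Convert volume to liters: V_L = V_mL / 1000.
V_L = 551 / 1000 = 0.551 L
M = n / V_L = 4.196 / 0.551
M = 7.61524501 mol/L, rounded to 4 dp:

7.6152 mol/L


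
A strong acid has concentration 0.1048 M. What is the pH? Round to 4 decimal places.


A strong acid dissociates completely, so [H+] equals the given concentration.
pH = -log10([H+]) = -log10(0.1048)
pH = 0.97963872, rounded to 4 dp:

0.9796


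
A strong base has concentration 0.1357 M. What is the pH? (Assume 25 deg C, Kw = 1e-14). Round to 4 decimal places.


A strong base dissociates completely, so [OH-] equals the given concentration.
pOH = -log10([OH-]) = -log10(0.1357) = 0.86742
pH = 14 - pOH = 14 - 0.86742
pH = 13.13258, rounded to 4 dp:

13.1326


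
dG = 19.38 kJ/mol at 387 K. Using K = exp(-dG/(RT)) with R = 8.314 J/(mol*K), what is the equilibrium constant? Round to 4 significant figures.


dG is in kJ/mol; multiply by 1000 to match R in J/(mol*K).
RT = 8.314 * 387 = 3217.518 J/mol
exponent = -dG*1000 / (RT) = -(19.38*1000) / 3217.518 = -6.02327633
K = exp(-6.02327633)
K = 0.0024217222, rounded to 4 significant figures:

0.002422


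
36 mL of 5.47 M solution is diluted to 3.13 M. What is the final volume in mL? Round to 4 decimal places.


Dilution: M1*V1 = M2*V2, solve for V2.
V2 = M1*V1 / M2
V2 = 5.47 * 36 / 3.13
V2 = 196.92 / 3.13
V2 = 62.91373802 mL, rounded to 4 dp:

62.9137 mL


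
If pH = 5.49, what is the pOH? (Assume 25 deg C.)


At 25 deg C, pH + pOH = 14.
pOH = 14 - pH = 14 - 5.49
pOH = 8.51:

8.51


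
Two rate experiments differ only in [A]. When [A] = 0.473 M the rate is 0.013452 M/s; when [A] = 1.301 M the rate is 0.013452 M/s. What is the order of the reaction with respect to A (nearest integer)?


Rate is proportional to [A]^n, so rate2/rate1 = ([A]2/[A]1)^n. Take logs to solve for n.
rate2/rate1 = 0.013452 / 0.013452 = 1.0
[A]2/[A]1 = 1.301 / 0.473 = 2.7505
n = ln(1.0) / ln(2.7505) = 0.0
Nearest integer order:

0


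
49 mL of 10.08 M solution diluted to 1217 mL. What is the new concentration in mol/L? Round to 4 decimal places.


Dilution: M1*V1 = M2*V2, solve for M2.
M2 = M1*V1 / V2
M2 = 10.08 * 49 / 1217
M2 = 493.92 / 1217
M2 = 0.40585045 mol/L, rounded to 4 dp:

0.4059 mol/L


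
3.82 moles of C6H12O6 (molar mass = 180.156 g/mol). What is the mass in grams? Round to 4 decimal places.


mass = n * M
mass = 3.82 * 180.156
mass = 688.19592 g, rounded to 4 dp:

688.1959 g


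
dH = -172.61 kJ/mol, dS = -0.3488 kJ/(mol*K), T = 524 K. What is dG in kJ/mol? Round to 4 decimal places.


Gibbs: dG = dH - T*dS (consistent units, dS already in kJ/(mol*K)).
T*dS = 524 * -0.3488 = -182.7712
dG = -172.61 - (-182.7712)
dG = 10.1612 kJ/mol, rounded to 4 dp:

10.1612 kJ/mol


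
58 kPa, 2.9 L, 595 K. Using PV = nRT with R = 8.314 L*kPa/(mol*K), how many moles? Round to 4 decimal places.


PV = nRT, solve for n = PV / (RT).
PV = 58 * 2.9 = 168.2
RT = 8.314 * 595 = 4946.83
n = 168.2 / 4946.83
n = 0.03400157 mol, rounded to 4 dp:

0.0340 mol


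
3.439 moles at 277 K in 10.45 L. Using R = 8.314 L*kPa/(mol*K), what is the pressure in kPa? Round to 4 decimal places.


PV = nRT, solve for P = nRT / V.
nRT = 3.439 * 8.314 * 277 = 7919.9413
P = 7919.9413 / 10.45
P = 757.88911962 kPa, rounded to 4 dp:

757.8891 kPa


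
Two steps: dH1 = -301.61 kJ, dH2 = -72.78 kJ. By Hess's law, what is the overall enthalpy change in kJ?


Hess's law: enthalpy is a state function, so add the step enthalpies.
dH_total = dH1 + dH2 = -301.61 + (-72.78)
dH_total = -374.39 kJ:

-374.39 kJ


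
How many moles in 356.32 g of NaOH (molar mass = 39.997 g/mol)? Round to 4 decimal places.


n = mass / M
n = 356.32 / 39.997
n = 8.90866815 mol, rounded to 4 dp:

8.9087 mol


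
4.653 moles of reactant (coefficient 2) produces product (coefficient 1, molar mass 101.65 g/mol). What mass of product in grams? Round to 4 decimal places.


Use the coefficient ratio to convert reactant moles to product moles, then multiply by the product's molar mass.
moles_P = moles_R * (coeff_P / coeff_R) = 4.653 * (1/2) = 2.3265
mass_P = moles_P * M_P = 2.3265 * 101.65
mass_P = 236.488725 g, rounded to 4 dp:

236.4887 g


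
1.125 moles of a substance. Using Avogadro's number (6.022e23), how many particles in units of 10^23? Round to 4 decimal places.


N = n * NA, then divide by 1e23 for the requested units.
N / 1e23 = n * 6.022
N / 1e23 = 1.125 * 6.022
N / 1e23 = 6.77475, rounded to 4 dp:

6.7748


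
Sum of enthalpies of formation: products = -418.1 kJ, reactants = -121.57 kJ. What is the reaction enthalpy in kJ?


dH_rxn = sum(dH_f products) - sum(dH_f reactants)
dH_rxn = -418.1 - (-121.57)
dH_rxn = -296.53 kJ:

-296.53 kJ


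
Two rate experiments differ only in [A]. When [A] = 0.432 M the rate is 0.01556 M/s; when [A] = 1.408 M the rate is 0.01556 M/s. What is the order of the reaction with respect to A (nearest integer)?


Rate is proportional to [A]^n, so rate2/rate1 = ([A]2/[A]1)^n. Take logs to solve for n.
rate2/rate1 = 0.01556 / 0.01556 = 1.0
[A]2/[A]1 = 1.408 / 0.432 = 3.2593
n = ln(1.0) / ln(3.2593) = 0.0
Nearest integer order:

0


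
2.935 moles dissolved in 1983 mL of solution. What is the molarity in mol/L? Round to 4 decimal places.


Convert volume to liters: V_L = V_mL / 1000.
V_L = 1983 / 1000 = 1.983 L
M = n / V_L = 2.935 / 1.983
M = 1.48008069 mol/L, rounded to 4 dp:

1.4801 mol/L


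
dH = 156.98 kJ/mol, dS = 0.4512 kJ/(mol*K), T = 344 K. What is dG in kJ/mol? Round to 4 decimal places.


Gibbs: dG = dH - T*dS (consistent units, dS already in kJ/(mol*K)).
T*dS = 344 * 0.4512 = 155.2128
dG = 156.98 - (155.2128)
dG = 1.7672 kJ/mol, rounded to 4 dp:

1.7672 kJ/mol


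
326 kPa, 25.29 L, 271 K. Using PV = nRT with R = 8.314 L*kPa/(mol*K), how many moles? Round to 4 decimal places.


PV = nRT, solve for n = PV / (RT).
PV = 326 * 25.29 = 8244.54
RT = 8.314 * 271 = 2253.094
n = 8244.54 / 2253.094
n = 3.65920818 mol, rounded to 4 dp:

3.6592 mol


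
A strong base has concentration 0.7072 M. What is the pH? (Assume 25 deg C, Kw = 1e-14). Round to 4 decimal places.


A strong base dissociates completely, so [OH-] equals the given concentration.
pOH = -log10([OH-]) = -log10(0.7072) = 0.150458
pH = 14 - pOH = 14 - 0.150458
pH = 13.849542, rounded to 4 dp:

13.8495


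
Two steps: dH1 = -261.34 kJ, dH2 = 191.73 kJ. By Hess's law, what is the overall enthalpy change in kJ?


Hess's law: enthalpy is a state function, so add the step enthalpies.
dH_total = dH1 + dH2 = -261.34 + (191.73)
dH_total = -69.61 kJ:

-69.61 kJ


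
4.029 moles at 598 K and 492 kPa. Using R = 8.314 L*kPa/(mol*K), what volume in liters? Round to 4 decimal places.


PV = nRT, solve for V = nRT / P.
nRT = 4.029 * 8.314 * 598 = 20031.2694
V = 20031.2694 / 492
V = 40.7139622 L, rounded to 4 dp:

40.7140 L


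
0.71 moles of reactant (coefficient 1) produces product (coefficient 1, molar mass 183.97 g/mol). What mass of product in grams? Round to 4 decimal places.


Use the coefficient ratio to convert reactant moles to product moles, then multiply by the product's molar mass.
moles_P = moles_R * (coeff_P / coeff_R) = 0.71 * (1/1) = 0.71
mass_P = moles_P * M_P = 0.71 * 183.97
mass_P = 130.6187 g, rounded to 4 dp:

130.6187 g


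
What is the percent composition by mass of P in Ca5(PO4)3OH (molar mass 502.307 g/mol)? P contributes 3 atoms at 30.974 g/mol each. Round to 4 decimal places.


pct = 100 * (n_elem * M_elem) / M_total
mass_contribution = 3 * 30.974 = 92.922 g/mol
pct = 100 * 92.922 / 502.307
pct = 18.4990454 %, rounded to 4 dp:

18.4990 %


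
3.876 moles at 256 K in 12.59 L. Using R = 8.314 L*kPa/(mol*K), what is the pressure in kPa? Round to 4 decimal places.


PV = nRT, solve for P = nRT / V.
nRT = 3.876 * 8.314 * 256 = 8249.6164
P = 8249.6164 / 12.59
P = 655.25150119 kPa, rounded to 4 dp:

655.2515 kPa


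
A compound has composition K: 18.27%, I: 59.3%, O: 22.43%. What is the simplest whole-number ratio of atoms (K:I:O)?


Assume 100 g of compound, divide each mass% by atomic mass to get moles, then normalize by the smallest to get a raw atom ratio.
Moles per 100 g: K: 18.27/39.098 = 0.4673, I: 59.3/126.904 = 0.4673, O: 22.43/15.999 = 1.402
Raw ratio (divide by min = 0.4673): K: 1.0, I: 1.0, O: 3.0
Multiply by 1 to clear fractions: K: 1.0 ~= 1, I: 1.0 ~= 1, O: 3.0 ~= 3
Reduce by GCD to get the simplest whole-number ratio:

1:1:3


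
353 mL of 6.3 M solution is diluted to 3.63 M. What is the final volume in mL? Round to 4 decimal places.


Dilution: M1*V1 = M2*V2, solve for V2.
V2 = M1*V1 / M2
V2 = 6.3 * 353 / 3.63
V2 = 2223.9 / 3.63
V2 = 612.6446281 mL, rounded to 4 dp:

612.6446 mL


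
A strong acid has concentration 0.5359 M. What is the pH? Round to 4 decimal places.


A strong acid dissociates completely, so [H+] equals the given concentration.
pH = -log10([H+]) = -log10(0.5359)
pH = 0.27091624, rounded to 4 dp:

0.2709


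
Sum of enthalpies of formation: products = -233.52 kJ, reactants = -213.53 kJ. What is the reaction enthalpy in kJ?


dH_rxn = sum(dH_f products) - sum(dH_f reactants)
dH_rxn = -233.52 - (-213.53)
dH_rxn = -19.99 kJ:

-19.99 kJ


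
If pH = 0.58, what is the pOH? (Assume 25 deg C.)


At 25 deg C, pH + pOH = 14.
pOH = 14 - pH = 14 - 0.58
pOH = 13.42:

13.42


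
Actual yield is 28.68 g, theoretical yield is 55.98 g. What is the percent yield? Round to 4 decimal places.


% yield = 100 * actual / theoretical
% yield = 100 * 28.68 / 55.98
% yield = 51.23258307 %, rounded to 4 dp:

51.2326 %


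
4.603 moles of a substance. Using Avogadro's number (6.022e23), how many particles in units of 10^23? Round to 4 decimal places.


N = n * NA, then divide by 1e23 for the requested units.
N / 1e23 = n * 6.022
N / 1e23 = 4.603 * 6.022
N / 1e23 = 27.719266, rounded to 4 dp:

27.7193


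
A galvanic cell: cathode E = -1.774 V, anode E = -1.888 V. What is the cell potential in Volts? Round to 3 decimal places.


Standard cell potential: E_cell = E_cathode - E_anode.
E_cell = -1.774 - (-1.888)
E_cell = 0.114 V, rounded to 3 dp:

0.114 V


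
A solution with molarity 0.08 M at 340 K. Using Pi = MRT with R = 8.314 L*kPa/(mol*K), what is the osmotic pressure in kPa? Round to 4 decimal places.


Osmotic pressure (van't Hoff): Pi = M*R*T.
RT = 8.314 * 340 = 2826.76
Pi = 0.08 * 2826.76
Pi = 226.1408 kPa, rounded to 4 dp:

226.1408 kPa


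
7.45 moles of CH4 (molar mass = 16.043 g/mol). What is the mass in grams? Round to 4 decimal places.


mass = n * M
mass = 7.45 * 16.043
mass = 119.52035 g, rounded to 4 dp:

119.5204 g


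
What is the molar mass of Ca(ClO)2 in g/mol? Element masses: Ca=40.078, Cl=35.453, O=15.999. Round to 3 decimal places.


M = sum(count * atomic_mass) over atoms.
M = 1*40.078 + 2*35.453 + 2*15.999
M = 40.078 + 70.906 + 31.998
M = 142.982 g/mol, rounded to 3 dp:

142.982 g/mol


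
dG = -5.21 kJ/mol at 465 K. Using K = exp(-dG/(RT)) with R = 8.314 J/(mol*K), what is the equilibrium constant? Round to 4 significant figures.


dG is in kJ/mol; multiply by 1000 to match R in J/(mol*K).
RT = 8.314 * 465 = 3866.01 J/mol
exponent = -dG*1000 / (RT) = -(-5.21*1000) / 3866.01 = 1.34764266
K = exp(1.34764266)
K = 3.848343, rounded to 4 significant figures:

3.848


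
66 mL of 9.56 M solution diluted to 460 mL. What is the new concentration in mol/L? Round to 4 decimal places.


Dilution: M1*V1 = M2*V2, solve for M2.
M2 = M1*V1 / V2
M2 = 9.56 * 66 / 460
M2 = 630.96 / 460
M2 = 1.37165217 mol/L, rounded to 4 dp:

1.3717 mol/L


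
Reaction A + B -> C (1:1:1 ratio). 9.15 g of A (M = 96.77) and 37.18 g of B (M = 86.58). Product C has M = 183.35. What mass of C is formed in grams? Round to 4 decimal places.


Find moles of each reactant; the smaller value is the limiting reagent in a 1:1:1 reaction, so moles_C equals moles of the limiter.
n_A = mass_A / M_A = 9.15 / 96.77 = 0.094554 mol
n_B = mass_B / M_B = 37.18 / 86.58 = 0.429429 mol
Limiting reagent: A (smaller), n_limiting = 0.094554 mol
mass_C = n_limiting * M_C = 0.094554 * 183.35
mass_C = 17.3364759 g, rounded to 4 dp:

17.3365 g


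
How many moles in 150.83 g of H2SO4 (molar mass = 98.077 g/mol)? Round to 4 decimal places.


n = mass / M
n = 150.83 / 98.077
n = 1.5378733 mol, rounded to 4 dp:

1.5379 mol


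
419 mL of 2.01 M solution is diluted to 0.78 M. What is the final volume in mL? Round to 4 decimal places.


Dilution: M1*V1 = M2*V2, solve for V2.
V2 = M1*V1 / M2
V2 = 2.01 * 419 / 0.78
V2 = 842.19 / 0.78
V2 = 1079.73076923 mL, rounded to 4 dp:

1079.7308 mL


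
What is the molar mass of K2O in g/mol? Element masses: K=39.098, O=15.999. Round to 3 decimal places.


M = sum(count * atomic_mass) over atoms.
M = 2*39.098 + 1*15.999
M = 78.196 + 15.999
M = 94.195 g/mol, rounded to 3 dp:

94.195 g/mol


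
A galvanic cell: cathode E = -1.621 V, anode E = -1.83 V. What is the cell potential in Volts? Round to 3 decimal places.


Standard cell potential: E_cell = E_cathode - E_anode.
E_cell = -1.621 - (-1.83)
E_cell = 0.209 V, rounded to 3 dp:

0.209 V


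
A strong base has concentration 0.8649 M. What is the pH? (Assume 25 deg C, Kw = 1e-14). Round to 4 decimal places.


A strong base dissociates completely, so [OH-] equals the given concentration.
pOH = -log10([OH-]) = -log10(0.8649) = 0.063034
pH = 14 - pOH = 14 - 0.063034
pH = 13.936966, rounded to 4 dp:

13.9370


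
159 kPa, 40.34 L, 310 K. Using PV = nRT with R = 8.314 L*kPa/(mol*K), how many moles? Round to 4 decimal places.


PV = nRT, solve for n = PV / (RT).
PV = 159 * 40.34 = 6414.06
RT = 8.314 * 310 = 2577.34
n = 6414.06 / 2577.34
n = 2.48863557 mol, rounded to 4 dp:

2.4886 mol


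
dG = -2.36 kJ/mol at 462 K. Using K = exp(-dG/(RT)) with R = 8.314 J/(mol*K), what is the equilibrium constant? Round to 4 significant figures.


dG is in kJ/mol; multiply by 1000 to match R in J/(mol*K).
RT = 8.314 * 462 = 3841.068 J/mol
exponent = -dG*1000 / (RT) = -(-2.36*1000) / 3841.068 = 0.61441245
K = exp(0.61441245)
K = 1.8485702, rounded to 4 significant figures:

1.849


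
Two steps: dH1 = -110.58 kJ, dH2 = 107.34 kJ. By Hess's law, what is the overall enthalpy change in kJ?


Hess's law: enthalpy is a state function, so add the step enthalpies.
dH_total = dH1 + dH2 = -110.58 + (107.34)
dH_total = -3.24 kJ:

-3.24 kJ


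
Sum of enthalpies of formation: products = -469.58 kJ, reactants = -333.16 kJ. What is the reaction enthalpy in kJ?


dH_rxn = sum(dH_f products) - sum(dH_f reactants)
dH_rxn = -469.58 - (-333.16)
dH_rxn = -136.42 kJ:

-136.42 kJ


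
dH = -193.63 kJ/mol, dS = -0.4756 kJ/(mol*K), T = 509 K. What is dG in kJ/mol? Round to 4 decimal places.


Gibbs: dG = dH - T*dS (consistent units, dS already in kJ/(mol*K)).
T*dS = 509 * -0.4756 = -242.0804
dG = -193.63 - (-242.0804)
dG = 48.4504 kJ/mol, rounded to 4 dp:

48.4504 kJ/mol


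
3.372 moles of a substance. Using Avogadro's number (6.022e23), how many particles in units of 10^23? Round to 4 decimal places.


N = n * NA, then divide by 1e23 for the requested units.
N / 1e23 = n * 6.022
N / 1e23 = 3.372 * 6.022
N / 1e23 = 20.306184, rounded to 4 dp:

20.3062


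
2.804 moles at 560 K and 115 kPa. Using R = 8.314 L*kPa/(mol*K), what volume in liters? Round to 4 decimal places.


PV = nRT, solve for V = nRT / P.
nRT = 2.804 * 8.314 * 560 = 13054.9754
V = 13054.9754 / 115
V = 113.52152522 L, rounded to 4 dp:

113.5215 L


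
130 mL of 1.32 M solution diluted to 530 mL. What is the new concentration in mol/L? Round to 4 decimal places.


Dilution: M1*V1 = M2*V2, solve for M2.
M2 = M1*V1 / V2
M2 = 1.32 * 130 / 530
M2 = 171.6 / 530
M2 = 0.32377358 mol/L, rounded to 4 dp:

0.3238 mol/L


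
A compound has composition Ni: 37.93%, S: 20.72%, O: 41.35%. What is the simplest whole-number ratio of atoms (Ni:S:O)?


Assume 100 g of compound, divide each mass% by atomic mass to get moles, then normalize by the smallest to get a raw atom ratio.
Moles per 100 g: Ni: 37.93/58.693 = 0.6462, S: 20.72/32.065 = 0.6462, O: 41.35/15.999 = 2.5845
Raw ratio (divide by min = 0.6462): Ni: 1.0, S: 1.0, O: 4.0
Multiply by 1 to clear fractions: Ni: 1.0 ~= 1, S: 1.0 ~= 1, O: 4.0 ~= 4
Reduce by GCD to get the simplest whole-number ratio:

1:1:4


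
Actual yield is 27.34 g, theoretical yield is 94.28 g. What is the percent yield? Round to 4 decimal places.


% yield = 100 * actual / theoretical
% yield = 100 * 27.34 / 94.28
% yield = 28.9987272 %, rounded to 4 dp:

28.9987 %


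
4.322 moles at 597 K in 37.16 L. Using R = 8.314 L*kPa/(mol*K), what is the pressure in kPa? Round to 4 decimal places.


PV = nRT, solve for P = nRT / V.
nRT = 4.322 * 8.314 * 597 = 21452.0655
P = 21452.0655 / 37.16
P = 577.28916846 kPa, rounded to 4 dp:

577.2892 kPa


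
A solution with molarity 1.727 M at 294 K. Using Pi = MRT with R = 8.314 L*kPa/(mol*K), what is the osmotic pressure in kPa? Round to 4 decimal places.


Osmotic pressure (van't Hoff): Pi = M*R*T.
RT = 8.314 * 294 = 2444.316
Pi = 1.727 * 2444.316
Pi = 4221.333732 kPa, rounded to 4 dp:

4221.3337 kPa


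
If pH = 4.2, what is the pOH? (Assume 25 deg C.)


At 25 deg C, pH + pOH = 14.
pOH = 14 - pH = 14 - 4.2
pOH = 9.8:

9.80


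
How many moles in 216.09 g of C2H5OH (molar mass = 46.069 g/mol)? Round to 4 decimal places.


n = mass / M
n = 216.09 / 46.069
n = 4.69057284 mol, rounded to 4 dp:

4.6906 mol


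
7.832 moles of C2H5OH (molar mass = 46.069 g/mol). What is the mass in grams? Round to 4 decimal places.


mass = n * M
mass = 7.832 * 46.069
mass = 360.812408 g, rounded to 4 dp:

360.8124 g


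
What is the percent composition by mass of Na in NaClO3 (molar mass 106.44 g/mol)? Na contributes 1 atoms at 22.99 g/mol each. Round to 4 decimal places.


pct = 100 * (n_elem * M_elem) / M_total
mass_contribution = 1 * 22.99 = 22.99 g/mol
pct = 100 * 22.99 / 106.44
pct = 21.59902292 %, rounded to 4 dp:

21.5990 %


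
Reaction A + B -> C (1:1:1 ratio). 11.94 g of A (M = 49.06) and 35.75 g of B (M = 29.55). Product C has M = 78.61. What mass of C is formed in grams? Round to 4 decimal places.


Find moles of each reactant; the smaller value is the limiting reagent in a 1:1:1 reaction, so moles_C equals moles of the limiter.
n_A = mass_A / M_A = 11.94 / 49.06 = 0.243375 mol
n_B = mass_B / M_B = 35.75 / 29.55 = 1.209814 mol
Limiting reagent: A (smaller), n_limiting = 0.243375 mol
mass_C = n_limiting * M_C = 0.243375 * 78.61
mass_C = 19.13170875 g, rounded to 4 dp:

19.1317 g


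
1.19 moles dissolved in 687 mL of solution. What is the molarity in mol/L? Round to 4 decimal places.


Convert volume to liters: V_L = V_mL / 1000.
V_L = 687 / 1000 = 0.687 L
M = n / V_L = 1.19 / 0.687
M = 1.73216885 mol/L, rounded to 4 dp:

1.7322 mol/L


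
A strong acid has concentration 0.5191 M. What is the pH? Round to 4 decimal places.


A strong acid dissociates completely, so [H+] equals the given concentration.
pH = -log10([H+]) = -log10(0.5191)
pH = 0.28474897, rounded to 4 dp:

0.2847


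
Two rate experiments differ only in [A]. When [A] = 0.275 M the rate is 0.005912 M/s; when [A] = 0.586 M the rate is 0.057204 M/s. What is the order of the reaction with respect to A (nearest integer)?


Rate is proportional to [A]^n, so rate2/rate1 = ([A]2/[A]1)^n. Take logs to solve for n.
rate2/rate1 = 0.057204 / 0.005912 = 9.6759
[A]2/[A]1 = 0.586 / 0.275 = 2.1309
n = ln(9.6759) / ln(2.1309) = 3.0
Nearest integer order:

3


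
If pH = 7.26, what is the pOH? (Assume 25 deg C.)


At 25 deg C, pH + pOH = 14.
pOH = 14 - pH = 14 - 7.26
pOH = 6.74:

6.74


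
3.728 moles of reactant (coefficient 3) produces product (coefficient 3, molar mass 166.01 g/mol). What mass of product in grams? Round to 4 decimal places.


Use the coefficient ratio to convert reactant moles to product moles, then multiply by the product's molar mass.
moles_P = moles_R * (coeff_P / coeff_R) = 3.728 * (3/3) = 3.728
mass_P = moles_P * M_P = 3.728 * 166.01
mass_P = 618.88528 g, rounded to 4 dp:

618.8853 g


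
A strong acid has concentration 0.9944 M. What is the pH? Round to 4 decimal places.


A strong acid dissociates completely, so [H+] equals the given concentration.
pH = -log10([H+]) = -log10(0.9944)
pH = 0.00243888, rounded to 4 dp:

0.0024


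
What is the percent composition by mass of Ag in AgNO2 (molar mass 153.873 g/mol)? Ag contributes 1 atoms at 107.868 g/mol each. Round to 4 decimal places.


pct = 100 * (n_elem * M_elem) / M_total
mass_contribution = 1 * 107.868 = 107.868 g/mol
pct = 100 * 107.868 / 153.873
pct = 70.10196721 %, rounded to 4 dp:

70.1020 %


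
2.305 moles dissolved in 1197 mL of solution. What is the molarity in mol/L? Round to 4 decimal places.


Convert volume to liters: V_L = V_mL / 1000.
V_L = 1197 / 1000 = 1.197 L
M = n / V_L = 2.305 / 1.197
M = 1.92564745 mol/L, rounded to 4 dp:

1.9256 mol/L


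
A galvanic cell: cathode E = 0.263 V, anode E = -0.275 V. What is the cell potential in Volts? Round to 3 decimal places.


Standard cell potential: E_cell = E_cathode - E_anode.
E_cell = 0.263 - (-0.275)
E_cell = 0.538 V, rounded to 3 dp:

0.538 V


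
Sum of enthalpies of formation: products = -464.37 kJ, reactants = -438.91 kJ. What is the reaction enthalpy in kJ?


dH_rxn = sum(dH_f products) - sum(dH_f reactants)
dH_rxn = -464.37 - (-438.91)
dH_rxn = -25.46 kJ:

-25.46 kJ


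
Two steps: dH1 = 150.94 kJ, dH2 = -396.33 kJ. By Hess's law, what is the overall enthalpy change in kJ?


Hess's law: enthalpy is a state function, so add the step enthalpies.
dH_total = dH1 + dH2 = 150.94 + (-396.33)
dH_total = -245.39 kJ:

-245.39 kJ


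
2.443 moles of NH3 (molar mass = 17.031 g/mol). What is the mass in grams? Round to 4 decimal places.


mass = n * M
mass = 2.443 * 17.031
mass = 41.606733 g, rounded to 4 dp:

41.6067 g


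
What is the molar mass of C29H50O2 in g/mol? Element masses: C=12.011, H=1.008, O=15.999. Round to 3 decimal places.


M = sum(count * atomic_mass) over atoms.
M = 29*12.011 + 50*1.008 + 2*15.999
M = 348.319 + 50.4 + 31.998
M = 430.717 g/mol, rounded to 3 dp:

430.717 g/mol


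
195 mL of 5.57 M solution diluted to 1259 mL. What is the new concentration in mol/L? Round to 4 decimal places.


Dilution: M1*V1 = M2*V2, solve for M2.
M2 = M1*V1 / V2
M2 = 5.57 * 195 / 1259
M2 = 1086.15 / 1259
M2 = 0.8627085 mol/L, rounded to 4 dp:

0.8627 mol/L


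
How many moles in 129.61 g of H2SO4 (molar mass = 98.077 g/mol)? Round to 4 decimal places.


n = mass / M
n = 129.61 / 98.077
n = 1.32151269 mol, rounded to 4 dp:

1.3215 mol


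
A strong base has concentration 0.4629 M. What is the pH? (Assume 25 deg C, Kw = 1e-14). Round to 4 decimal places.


A strong base dissociates completely, so [OH-] equals the given concentration.
pOH = -log10([OH-]) = -log10(0.4629) = 0.334513
pH = 14 - pOH = 14 - 0.334513
pH = 13.665487, rounded to 4 dp:

13.6655


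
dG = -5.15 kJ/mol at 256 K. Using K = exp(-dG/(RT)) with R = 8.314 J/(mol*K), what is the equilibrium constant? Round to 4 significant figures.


dG is in kJ/mol; multiply by 1000 to match R in J/(mol*K).
RT = 8.314 * 256 = 2128.384 J/mol
exponent = -dG*1000 / (RT) = -(-5.15*1000) / 2128.384 = 2.41967615
K = exp(2.41967615)
K = 11.242218, rounded to 4 significant figures:

11.24


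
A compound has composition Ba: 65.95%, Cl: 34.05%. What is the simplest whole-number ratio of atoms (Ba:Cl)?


Assume 100 g of compound, divide each mass% by atomic mass to get moles, then normalize by the smallest to get a raw atom ratio.
Moles per 100 g: Ba: 65.95/137.327 = 0.4802, Cl: 34.05/35.453 = 0.9604
Raw ratio (divide by min = 0.4802): Ba: 1.0, Cl: 2.0
Multiply by 1 to clear fractions: Ba: 1.0 ~= 1, Cl: 2.0 ~= 2
Reduce by GCD to get the simplest whole-number ratio:

1:2


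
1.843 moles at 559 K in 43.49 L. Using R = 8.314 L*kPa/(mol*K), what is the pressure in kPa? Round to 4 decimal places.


PV = nRT, solve for P = nRT / V.
nRT = 1.843 * 8.314 * 559 = 8565.3904
P = 8565.3904 / 43.49
P = 196.95080248 kPa, rounded to 4 dp:

196.9508 kPa


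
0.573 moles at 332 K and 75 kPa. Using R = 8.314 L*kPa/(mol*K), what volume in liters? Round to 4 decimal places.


PV = nRT, solve for V = nRT / P.
nRT = 0.573 * 8.314 * 332 = 1581.6221
V = 1581.6221 / 75
V = 21.08829467 L, rounded to 4 dp:

21.0883 L


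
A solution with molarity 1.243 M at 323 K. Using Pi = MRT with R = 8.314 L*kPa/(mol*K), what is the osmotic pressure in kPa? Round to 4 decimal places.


Osmotic pressure (van't Hoff): Pi = M*R*T.
RT = 8.314 * 323 = 2685.422
Pi = 1.243 * 2685.422
Pi = 3337.979546 kPa, rounded to 4 dp:

3337.9795 kPa


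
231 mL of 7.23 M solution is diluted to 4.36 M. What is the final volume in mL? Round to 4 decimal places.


Dilution: M1*V1 = M2*V2, solve for V2.
V2 = M1*V1 / M2
V2 = 7.23 * 231 / 4.36
V2 = 1670.13 / 4.36
V2 = 383.05733945 mL, rounded to 4 dp:

383.0573 mL


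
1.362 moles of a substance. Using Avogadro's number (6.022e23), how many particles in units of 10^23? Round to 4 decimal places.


N = n * NA, then divide by 1e23 for the requested units.
N / 1e23 = n * 6.022
N / 1e23 = 1.362 * 6.022
N / 1e23 = 8.201964, rounded to 4 dp:

8.2020


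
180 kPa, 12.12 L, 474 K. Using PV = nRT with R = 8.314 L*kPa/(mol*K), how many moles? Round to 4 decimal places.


PV = nRT, solve for n = PV / (RT).
PV = 180 * 12.12 = 2181.6
RT = 8.314 * 474 = 3940.836
n = 2181.6 / 3940.836
n = 0.55358812 mol, rounded to 4 dp:

0.5536 mol


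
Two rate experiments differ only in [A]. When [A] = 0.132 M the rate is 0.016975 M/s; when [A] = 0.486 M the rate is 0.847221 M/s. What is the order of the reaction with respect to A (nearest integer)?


Rate is proportional to [A]^n, so rate2/rate1 = ([A]2/[A]1)^n. Take logs to solve for n.
rate2/rate1 = 0.847221 / 0.016975 = 49.9099
[A]2/[A]1 = 0.486 / 0.132 = 3.6818
n = ln(49.9099) / ln(3.6818) = 3.0
Nearest integer order:

3


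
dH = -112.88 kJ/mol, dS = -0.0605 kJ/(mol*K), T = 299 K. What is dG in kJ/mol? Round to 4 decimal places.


Gibbs: dG = dH - T*dS (consistent units, dS already in kJ/(mol*K)).
T*dS = 299 * -0.0605 = -18.0895
dG = -112.88 - (-18.0895)
dG = -94.7905 kJ/mol, rounded to 4 dp:

-94.7905 kJ/mol


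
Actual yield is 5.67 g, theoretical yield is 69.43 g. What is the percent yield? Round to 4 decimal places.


% yield = 100 * actual / theoretical
% yield = 100 * 5.67 / 69.43
% yield = 8.16649863 %, rounded to 4 dp:

8.1665 %


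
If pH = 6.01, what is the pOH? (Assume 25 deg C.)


At 25 deg C, pH + pOH = 14.
pOH = 14 - pH = 14 - 6.01
pOH = 7.99:

7.99


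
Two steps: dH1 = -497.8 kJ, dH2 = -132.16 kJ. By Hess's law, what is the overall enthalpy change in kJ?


Hess's law: enthalpy is a state function, so add the step enthalpies.
dH_total = dH1 + dH2 = -497.8 + (-132.16)
dH_total = -629.96 kJ:

-629.96 kJ


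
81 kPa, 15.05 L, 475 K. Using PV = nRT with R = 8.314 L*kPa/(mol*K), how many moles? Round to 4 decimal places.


PV = nRT, solve for n = PV / (RT).
PV = 81 * 15.05 = 1219.05
RT = 8.314 * 475 = 3949.15
n = 1219.05 / 3949.15
n = 0.30868668 mol, rounded to 4 dp:

0.3087 mol


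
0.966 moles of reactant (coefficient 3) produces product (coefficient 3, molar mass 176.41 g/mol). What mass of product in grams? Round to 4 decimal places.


Use the coefficient ratio to convert reactant moles to product moles, then multiply by the product's molar mass.
moles_P = moles_R * (coeff_P / coeff_R) = 0.966 * (3/3) = 0.966
mass_P = moles_P * M_P = 0.966 * 176.41
mass_P = 170.41206 g, rounded to 4 dp:

170.4121 g


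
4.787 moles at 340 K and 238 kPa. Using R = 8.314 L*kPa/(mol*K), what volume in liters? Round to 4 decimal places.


PV = nRT, solve for V = nRT / P.
nRT = 4.787 * 8.314 * 340 = 13531.7001
V = 13531.7001 / 238
V = 56.85588277 L, rounded to 4 dp:

56.8559 L


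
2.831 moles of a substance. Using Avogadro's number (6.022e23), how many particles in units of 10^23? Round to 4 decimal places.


N = n * NA, then divide by 1e23 for the requested units.
N / 1e23 = n * 6.022
N / 1e23 = 2.831 * 6.022
N / 1e23 = 17.048282, rounded to 4 dp:

17.0483


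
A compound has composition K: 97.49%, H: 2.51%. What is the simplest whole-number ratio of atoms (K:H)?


Assume 100 g of compound, divide each mass% by atomic mass to get moles, then normalize by the smallest to get a raw atom ratio.
Moles per 100 g: K: 97.49/39.098 = 2.4935, H: 2.51/1.008 = 2.4901
Raw ratio (divide by min = 2.4901): K: 1.001, H: 1.0
Multiply by 1 to clear fractions: K: 1.001 ~= 1, H: 1.0 ~= 1
Reduce by GCD to get the simplest whole-number ratio:

1:1


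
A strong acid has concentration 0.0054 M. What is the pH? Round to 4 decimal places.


A strong acid dissociates completely, so [H+] equals the given concentration.
pH = -log10([H+]) = -log10(0.0054)
pH = 2.26760624, rounded to 4 dp:

2.2676


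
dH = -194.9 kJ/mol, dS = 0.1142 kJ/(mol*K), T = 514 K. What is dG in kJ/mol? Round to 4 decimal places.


Gibbs: dG = dH - T*dS (consistent units, dS already in kJ/(mol*K)).
T*dS = 514 * 0.1142 = 58.6988
dG = -194.9 - (58.6988)
dG = -253.5988 kJ/mol, rounded to 4 dp:

-253.5988 kJ/mol


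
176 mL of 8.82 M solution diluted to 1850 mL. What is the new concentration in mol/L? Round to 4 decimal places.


Dilution: M1*V1 = M2*V2, solve for M2.
M2 = M1*V1 / V2
M2 = 8.82 * 176 / 1850
M2 = 1552.32 / 1850
M2 = 0.83909189 mol/L, rounded to 4 dp:

0.8391 mol/L


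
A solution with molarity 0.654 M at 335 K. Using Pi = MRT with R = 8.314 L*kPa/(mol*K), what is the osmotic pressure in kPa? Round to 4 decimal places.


Osmotic pressure (van't Hoff): Pi = M*R*T.
RT = 8.314 * 335 = 2785.19
Pi = 0.654 * 2785.19
Pi = 1821.51426 kPa, rounded to 4 dp:

1821.5143 kPa


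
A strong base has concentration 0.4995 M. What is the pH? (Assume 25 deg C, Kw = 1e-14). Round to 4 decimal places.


A strong base dissociates completely, so [OH-] equals the given concentration.
pOH = -log10([OH-]) = -log10(0.4995) = 0.301465
pH = 14 - pOH = 14 - 0.301465
pH = 13.698535, rounded to 4 dp:

13.6985


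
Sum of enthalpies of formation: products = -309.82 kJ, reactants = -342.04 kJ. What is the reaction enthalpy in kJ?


dH_rxn = sum(dH_f products) - sum(dH_f reactants)
dH_rxn = -309.82 - (-342.04)
dH_rxn = 32.22 kJ:

32.22 kJ


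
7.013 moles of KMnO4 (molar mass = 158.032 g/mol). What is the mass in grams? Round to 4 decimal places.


mass = n * M
mass = 7.013 * 158.032
mass = 1108.278416 g, rounded to 4 dp:

1108.2784 g


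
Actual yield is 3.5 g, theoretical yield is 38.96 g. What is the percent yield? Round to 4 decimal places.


% yield = 100 * actual / theoretical
% yield = 100 * 3.5 / 38.96
% yield = 8.9835729 %, rounded to 4 dp:

8.9836 %


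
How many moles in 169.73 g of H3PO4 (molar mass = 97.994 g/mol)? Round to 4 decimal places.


n = mass / M
n = 169.73 / 97.994
n = 1.73204482 mol, rounded to 4 dp:

1.7320 mol


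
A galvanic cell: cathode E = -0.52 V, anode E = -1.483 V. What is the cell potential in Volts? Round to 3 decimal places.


Standard cell potential: E_cell = E_cathode - E_anode.
E_cell = -0.52 - (-1.483)
E_cell = 0.963 V, rounded to 3 dp:

0.963 V


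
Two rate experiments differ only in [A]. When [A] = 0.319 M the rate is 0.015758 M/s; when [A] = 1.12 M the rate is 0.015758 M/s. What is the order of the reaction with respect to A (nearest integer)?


Rate is proportional to [A]^n, so rate2/rate1 = ([A]2/[A]1)^n. Take logs to solve for n.
rate2/rate1 = 0.015758 / 0.015758 = 1.0
[A]2/[A]1 = 1.12 / 0.319 = 3.511
n = ln(1.0) / ln(3.511) = 0.0
Nearest integer order:

0


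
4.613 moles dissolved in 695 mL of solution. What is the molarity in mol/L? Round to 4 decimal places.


Convert volume to liters: V_L = V_mL / 1000.
V_L = 695 / 1000 = 0.695 L
M = n / V_L = 4.613 / 0.695
M = 6.63741007 mol/L, rounded to 4 dp:

6.6374 mol/L


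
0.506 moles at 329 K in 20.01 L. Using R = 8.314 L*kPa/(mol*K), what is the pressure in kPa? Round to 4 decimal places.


PV = nRT, solve for P = nRT / V.
nRT = 0.506 * 8.314 * 329 = 1384.0648
P = 1384.0648 / 20.01
P = 69.16865567 kPa, rounded to 4 dp:

69.1687 kPa


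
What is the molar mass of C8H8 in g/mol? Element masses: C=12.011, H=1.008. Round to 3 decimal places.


M = sum(count * atomic_mass) over atoms.
M = 8*12.011 + 8*1.008
M = 96.088 + 8.064
M = 104.152 g/mol, rounded to 3 dp:

104.152 g/mol


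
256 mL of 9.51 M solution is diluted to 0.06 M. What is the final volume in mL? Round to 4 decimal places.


Dilution: M1*V1 = M2*V2, solve for V2.
V2 = M1*V1 / M2
V2 = 9.51 * 256 / 0.06
V2 = 2434.56 / 0.06
V2 = 40576.0 mL, rounded to 4 dp:

40576.0000 mL


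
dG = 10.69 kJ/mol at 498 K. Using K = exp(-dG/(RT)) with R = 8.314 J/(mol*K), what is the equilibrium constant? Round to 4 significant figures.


dG is in kJ/mol; multiply by 1000 to match R in J/(mol*K).
RT = 8.314 * 498 = 4140.372 J/mol
exponent = -dG*1000 / (RT) = -(10.69*1000) / 4140.372 = -2.58189361
K = exp(-2.58189361)
K = 0.075630653, rounded to 4 significant figures:

0.07563


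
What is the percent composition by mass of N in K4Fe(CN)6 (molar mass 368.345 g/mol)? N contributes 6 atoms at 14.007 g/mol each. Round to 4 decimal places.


pct = 100 * (n_elem * M_elem) / M_total
mass_contribution = 6 * 14.007 = 84.042 g/mol
pct = 100 * 84.042 / 368.345
pct = 22.8161099 %, rounded to 4 dp:

22.8161 %


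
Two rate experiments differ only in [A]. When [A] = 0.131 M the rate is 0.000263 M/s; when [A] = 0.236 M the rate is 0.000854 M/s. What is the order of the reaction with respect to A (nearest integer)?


Rate is proportional to [A]^n, so rate2/rate1 = ([A]2/[A]1)^n. Take logs to solve for n.
rate2/rate1 = 0.000854 / 0.000263 = 3.2471
[A]2/[A]1 = 0.236 / 0.131 = 1.8015
n = ln(3.2471) / ln(1.8015) = 2.001
Nearest integer order:

2


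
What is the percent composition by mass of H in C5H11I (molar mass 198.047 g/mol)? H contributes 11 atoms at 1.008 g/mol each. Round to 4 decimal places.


pct = 100 * (n_elem * M_elem) / M_total
mass_contribution = 11 * 1.008 = 11.088 g/mol
pct = 100 * 11.088 / 198.047
pct = 5.59867102 %, rounded to 4 dp:

5.5987 %


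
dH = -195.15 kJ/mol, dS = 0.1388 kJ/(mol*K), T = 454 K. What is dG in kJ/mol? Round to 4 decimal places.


Gibbs: dG = dH - T*dS (consistent units, dS already in kJ/(mol*K)).
T*dS = 454 * 0.1388 = 63.0152
dG = -195.15 - (63.0152)
dG = -258.1652 kJ/mol, rounded to 4 dp:

-258.1652 kJ/mol


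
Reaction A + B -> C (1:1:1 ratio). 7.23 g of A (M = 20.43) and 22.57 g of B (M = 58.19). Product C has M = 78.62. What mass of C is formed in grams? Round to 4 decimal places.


Find moles of each reactant; the smaller value is the limiting reagent in a 1:1:1 reaction, so moles_C equals moles of the limiter.
n_A = mass_A / M_A = 7.23 / 20.43 = 0.353891 mol
n_B = mass_B / M_B = 22.57 / 58.19 = 0.387867 mol
Limiting reagent: A (smaller), n_limiting = 0.353891 mol
mass_C = n_limiting * M_C = 0.353891 * 78.62
mass_C = 27.82291042 g, rounded to 4 dp:

27.8229 g


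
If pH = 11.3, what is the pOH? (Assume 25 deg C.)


At 25 deg C, pH + pOH = 14.
pOH = 14 - pH = 14 - 11.3
pOH = 2.7:

2.70


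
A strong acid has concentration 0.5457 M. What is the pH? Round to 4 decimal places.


A strong acid dissociates completely, so [H+] equals the given concentration.
pH = -log10([H+]) = -log10(0.5457)
pH = 0.26304605, rounded to 4 dp:

0.2630


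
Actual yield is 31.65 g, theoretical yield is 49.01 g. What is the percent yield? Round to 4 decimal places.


% yield = 100 * actual / theoretical
% yield = 100 * 31.65 / 49.01
% yield = 64.57865742 %, rounded to 4 dp:

64.5787 %


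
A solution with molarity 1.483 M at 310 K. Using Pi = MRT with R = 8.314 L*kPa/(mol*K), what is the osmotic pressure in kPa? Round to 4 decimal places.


Osmotic pressure (van't Hoff): Pi = M*R*T.
RT = 8.314 * 310 = 2577.34
Pi = 1.483 * 2577.34
Pi = 3822.19522 kPa, rounded to 4 dp:

3822.1952 kPa


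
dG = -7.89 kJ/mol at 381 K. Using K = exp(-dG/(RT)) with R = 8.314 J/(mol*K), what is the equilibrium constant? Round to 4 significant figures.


dG is in kJ/mol; multiply by 1000 to match R in J/(mol*K).
RT = 8.314 * 381 = 3167.634 J/mol
exponent = -dG*1000 / (RT) = -(-7.89*1000) / 3167.634 = 2.49081807
K = exp(2.49081807)
K = 12.071147, rounded to 4 significant figures:

12.07


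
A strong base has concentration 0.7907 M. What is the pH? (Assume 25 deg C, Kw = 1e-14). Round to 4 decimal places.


A strong base dissociates completely, so [OH-] equals the given concentration.
pOH = -log10([OH-]) = -log10(0.7907) = 0.101988
pH = 14 - pOH = 14 - 0.101988
pH = 13.898012, rounded to 4 dp:

13.8980


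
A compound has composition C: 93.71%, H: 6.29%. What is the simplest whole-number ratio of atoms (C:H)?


Assume 100 g of compound, divide each mass% by atomic mass to get moles, then normalize by the smallest to get a raw atom ratio.
Moles per 100 g: C: 93.71/12.011 = 7.802, H: 6.29/1.008 = 6.2401
Raw ratio (divide by min = 6.2401): C: 1.25, H: 1.0
Multiply by 4 to clear fractions: C: 5.001 ~= 5, H: 4.0 ~= 4
Reduce by GCD to get the simplest whole-number ratio:

5:4


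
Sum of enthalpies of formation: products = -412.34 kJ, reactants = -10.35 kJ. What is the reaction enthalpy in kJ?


dH_rxn = sum(dH_f products) - sum(dH_f reactants)
dH_rxn = -412.34 - (-10.35)
dH_rxn = -401.99 kJ:

-401.99 kJ


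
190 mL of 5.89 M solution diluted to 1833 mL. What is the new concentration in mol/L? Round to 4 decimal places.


Dilution: M1*V1 = M2*V2, solve for M2.
M2 = M1*V1 / V2
M2 = 5.89 * 190 / 1833
M2 = 1119.1 / 1833
M2 = 0.61052919 mol/L, rounded to 4 dp:

0.6105 mol/L


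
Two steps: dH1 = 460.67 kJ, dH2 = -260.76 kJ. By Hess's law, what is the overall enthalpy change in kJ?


Hess's law: enthalpy is a state function, so add the step enthalpies.
dH_total = dH1 + dH2 = 460.67 + (-260.76)
dH_total = 199.91 kJ:

199.91 kJ


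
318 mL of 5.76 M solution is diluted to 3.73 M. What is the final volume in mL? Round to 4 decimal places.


Dilution: M1*V1 = M2*V2, solve for V2.
V2 = M1*V1 / M2
V2 = 5.76 * 318 / 3.73
V2 = 1831.68 / 3.73
V2 = 491.06702413 mL, rounded to 4 dp:

491.0670 mL


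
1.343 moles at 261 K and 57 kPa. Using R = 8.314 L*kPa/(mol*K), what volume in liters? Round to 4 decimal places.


PV = nRT, solve for V = nRT / P.
nRT = 1.343 * 8.314 * 261 = 2914.2482
V = 2914.2482 / 57
V = 51.1271614 L, rounded to 4 dp:

51.1272 L


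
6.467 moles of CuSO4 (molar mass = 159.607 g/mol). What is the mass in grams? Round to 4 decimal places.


mass = n * M
mass = 6.467 * 159.607
mass = 1032.178469 g, rounded to 4 dp:

1032.1785 g


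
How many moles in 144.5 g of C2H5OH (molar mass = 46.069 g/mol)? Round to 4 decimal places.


n = mass / M
n = 144.5 / 46.069
n = 3.13659945 mol, rounded to 4 dp:

3.1366 mol


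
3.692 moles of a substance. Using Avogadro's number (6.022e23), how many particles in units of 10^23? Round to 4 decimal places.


N = n * NA, then divide by 1e23 for the requested units.
N / 1e23 = n * 6.022
N / 1e23 = 3.692 * 6.022
N / 1e23 = 22.233224, rounded to 4 dp:

22.2332


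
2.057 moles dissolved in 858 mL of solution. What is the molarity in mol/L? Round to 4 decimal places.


Convert volume to liters: V_L = V_mL / 1000.
V_L = 858 / 1000 = 0.858 L
M = n / V_L = 2.057 / 0.858
M = 2.3974359 mol/L, rounded to 4 dp:

2.3974 mol/L
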